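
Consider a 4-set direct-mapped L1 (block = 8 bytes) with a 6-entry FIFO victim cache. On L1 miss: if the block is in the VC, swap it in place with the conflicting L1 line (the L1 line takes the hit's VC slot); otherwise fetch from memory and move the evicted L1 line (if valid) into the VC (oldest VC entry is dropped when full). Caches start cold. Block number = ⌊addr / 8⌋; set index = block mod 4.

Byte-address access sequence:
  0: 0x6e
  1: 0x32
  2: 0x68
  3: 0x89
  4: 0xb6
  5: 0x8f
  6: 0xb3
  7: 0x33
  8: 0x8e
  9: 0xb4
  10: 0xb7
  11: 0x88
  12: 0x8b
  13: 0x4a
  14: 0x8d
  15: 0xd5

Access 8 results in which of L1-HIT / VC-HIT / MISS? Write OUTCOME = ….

OUTCOME = L1-HIT

0: 0x6e (blk 13, set 1) → MISS  vc=[]
1: 0x32 (blk 6, set 2) → MISS  vc=[]
2: 0x68 (blk 13, set 1) → L1-HIT  vc=[]
3: 0x89 (blk 17, set 1) → MISS  vc=[13]
4: 0xb6 (blk 22, set 2) → MISS  vc=[13, 6]
5: 0x8f (blk 17, set 1) → L1-HIT  vc=[13, 6]
6: 0xb3 (blk 22, set 2) → L1-HIT  vc=[13, 6]
7: 0x33 (blk 6, set 2) → VC-HIT  vc=[13, 22]
8: 0x8e (blk 17, set 1) → L1-HIT  vc=[13, 22]
9: 0xb4 (blk 22, set 2) → VC-HIT  vc=[13, 6]
10: 0xb7 (blk 22, set 2) → L1-HIT  vc=[13, 6]
11: 0x88 (blk 17, set 1) → L1-HIT  vc=[13, 6]
12: 0x8b (blk 17, set 1) → L1-HIT  vc=[13, 6]
13: 0x4a (blk 9, set 1) → MISS  vc=[13, 6, 17]
14: 0x8d (blk 17, set 1) → VC-HIT  vc=[13, 6, 9]
15: 0xd5 (blk 26, set 2) → MISS  vc=[13, 6, 9, 22]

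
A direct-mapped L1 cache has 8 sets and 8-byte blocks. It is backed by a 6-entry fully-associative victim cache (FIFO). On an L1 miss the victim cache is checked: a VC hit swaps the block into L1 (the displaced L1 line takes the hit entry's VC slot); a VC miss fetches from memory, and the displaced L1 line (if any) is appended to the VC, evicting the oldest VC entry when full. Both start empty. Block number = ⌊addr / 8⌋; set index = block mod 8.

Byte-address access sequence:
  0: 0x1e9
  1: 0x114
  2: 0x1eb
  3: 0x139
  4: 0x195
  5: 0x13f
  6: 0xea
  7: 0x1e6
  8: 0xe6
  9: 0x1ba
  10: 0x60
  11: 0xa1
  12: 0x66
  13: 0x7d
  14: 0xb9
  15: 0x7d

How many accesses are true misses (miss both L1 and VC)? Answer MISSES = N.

MISSES = 12

0: 0x1e9 (blk 61, set 5) → MISS  vc=[]
1: 0x114 (blk 34, set 2) → MISS  vc=[]
2: 0x1eb (blk 61, set 5) → L1-HIT  vc=[]
3: 0x139 (blk 39, set 7) → MISS  vc=[]
4: 0x195 (blk 50, set 2) → MISS  vc=[34]
5: 0x13f (blk 39, set 7) → L1-HIT  vc=[34]
6: 0xea (blk 29, set 5) → MISS  vc=[34, 61]
7: 0x1e6 (blk 60, set 4) → MISS  vc=[34, 61]
8: 0xe6 (blk 28, set 4) → MISS  vc=[34, 61, 60]
9: 0x1ba (blk 55, set 7) → MISS  vc=[34, 61, 60, 39]
10: 0x60 (blk 12, set 4) → MISS  vc=[34, 61, 60, 39, 28]
11: 0xa1 (blk 20, set 4) → MISS  vc=[34, 61, 60, 39, 28, 12]
12: 0x66 (blk 12, set 4) → VC-HIT  vc=[34, 61, 60, 39, 28, 20]
13: 0x7d (blk 15, set 7) → MISS  vc=[61, 60, 39, 28, 20, 55]
14: 0xb9 (blk 23, set 7) → MISS  vc=[60, 39, 28, 20, 55, 15]
15: 0x7d (blk 15, set 7) → VC-HIT  vc=[60, 39, 28, 20, 55, 23]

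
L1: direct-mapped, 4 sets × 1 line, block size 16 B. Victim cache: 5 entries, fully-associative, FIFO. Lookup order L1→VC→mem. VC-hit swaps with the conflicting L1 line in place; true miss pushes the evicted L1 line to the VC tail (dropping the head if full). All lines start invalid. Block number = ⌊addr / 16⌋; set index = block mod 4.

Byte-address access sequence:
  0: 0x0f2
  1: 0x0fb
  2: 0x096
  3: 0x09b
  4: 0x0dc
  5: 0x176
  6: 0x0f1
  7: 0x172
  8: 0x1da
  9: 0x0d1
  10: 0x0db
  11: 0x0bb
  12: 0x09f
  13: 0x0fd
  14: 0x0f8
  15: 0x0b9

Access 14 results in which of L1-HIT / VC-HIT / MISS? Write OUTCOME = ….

  [0] addr=0xf2 blk=15 s=3: MISS | VC []
  [1] addr=0xfb blk=15 s=3: L1-HIT | VC []
  [2] addr=0x96 blk=9 s=1: MISS | VC []
  [3] addr=0x9b blk=9 s=1: L1-HIT | VC []
  [4] addr=0xdc blk=13 s=1: MISS | VC [9]
  [5] addr=0x176 blk=23 s=3: MISS | VC [9, 15]
  [6] addr=0xf1 blk=15 s=3: VC-HIT | VC [9, 23]
  [7] addr=0x172 blk=23 s=3: VC-HIT | VC [9, 15]
  [8] addr=0x1da blk=29 s=1: MISS | VC [9, 15, 13]
  [9] addr=0xd1 blk=13 s=1: VC-HIT | VC [9, 15, 29]
  [10] addr=0xdb blk=13 s=1: L1-HIT | VC [9, 15, 29]
  [11] addr=0xbb blk=11 s=3: MISS | VC [9, 15, 29, 23]
  [12] addr=0x9f blk=9 s=1: VC-HIT | VC [13, 15, 29, 23]
  [13] addr=0xfd blk=15 s=3: VC-HIT | VC [13, 11, 29, 23]
  [14] addr=0xf8 blk=15 s=3: L1-HIT | VC [13, 11, 29, 23]
  [15] addr=0xb9 blk=11 s=3: VC-HIT | VC [13, 15, 29, 23]

OUTCOME = L1-HIT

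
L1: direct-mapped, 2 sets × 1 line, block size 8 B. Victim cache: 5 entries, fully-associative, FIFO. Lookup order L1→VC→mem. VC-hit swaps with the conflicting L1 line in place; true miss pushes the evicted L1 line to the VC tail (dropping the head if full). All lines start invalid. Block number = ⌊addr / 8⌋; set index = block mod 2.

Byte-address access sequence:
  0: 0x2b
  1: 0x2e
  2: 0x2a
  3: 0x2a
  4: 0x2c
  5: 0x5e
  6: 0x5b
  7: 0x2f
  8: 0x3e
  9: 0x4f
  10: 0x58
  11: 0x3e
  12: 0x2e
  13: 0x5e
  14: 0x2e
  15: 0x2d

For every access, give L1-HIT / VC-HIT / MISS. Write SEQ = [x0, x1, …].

SEQ = [MISS, L1-HIT, L1-HIT, L1-HIT, L1-HIT, MISS, L1-HIT, VC-HIT, MISS, MISS, VC-HIT, VC-HIT, VC-HIT, VC-HIT, VC-HIT, L1-HIT]

  [0] addr=0x2b blk=5 s=1: MISS | VC []
  [1] addr=0x2e blk=5 s=1: L1-HIT | VC []
  [2] addr=0x2a blk=5 s=1: L1-HIT | VC []
  [3] addr=0x2a blk=5 s=1: L1-HIT | VC []
  [4] addr=0x2c blk=5 s=1: L1-HIT | VC []
  [5] addr=0x5e blk=11 s=1: MISS | VC [5]
  [6] addr=0x5b blk=11 s=1: L1-HIT | VC [5]
  [7] addr=0x2f blk=5 s=1: VC-HIT | VC [11]
  [8] addr=0x3e blk=7 s=1: MISS | VC [11, 5]
  [9] addr=0x4f blk=9 s=1: MISS | VC [11, 5, 7]
  [10] addr=0x58 blk=11 s=1: VC-HIT | VC [9, 5, 7]
  [11] addr=0x3e blk=7 s=1: VC-HIT | VC [9, 5, 11]
  [12] addr=0x2e blk=5 s=1: VC-HIT | VC [9, 7, 11]
  [13] addr=0x5e blk=11 s=1: VC-HIT | VC [9, 7, 5]
  [14] addr=0x2e blk=5 s=1: VC-HIT | VC [9, 7, 11]
  [15] addr=0x2d blk=5 s=1: L1-HIT | VC [9, 7, 11]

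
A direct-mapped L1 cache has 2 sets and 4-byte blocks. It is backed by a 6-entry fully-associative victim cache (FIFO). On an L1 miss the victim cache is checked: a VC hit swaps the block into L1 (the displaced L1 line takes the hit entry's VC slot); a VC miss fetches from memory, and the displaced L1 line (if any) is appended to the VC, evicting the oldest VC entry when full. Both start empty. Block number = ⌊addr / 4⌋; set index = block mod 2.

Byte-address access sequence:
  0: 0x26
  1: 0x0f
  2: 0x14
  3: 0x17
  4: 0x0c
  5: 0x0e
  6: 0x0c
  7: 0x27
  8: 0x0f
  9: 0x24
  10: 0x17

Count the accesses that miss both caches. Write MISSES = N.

0: 0x26 (blk 9, set 1) → MISS  vc=[]
1: 0xf (blk 3, set 1) → MISS  vc=[9]
2: 0x14 (blk 5, set 1) → MISS  vc=[9, 3]
3: 0x17 (blk 5, set 1) → L1-HIT  vc=[9, 3]
4: 0xc (blk 3, set 1) → VC-HIT  vc=[9, 5]
5: 0xe (blk 3, set 1) → L1-HIT  vc=[9, 5]
6: 0xc (blk 3, set 1) → L1-HIT  vc=[9, 5]
7: 0x27 (blk 9, set 1) → VC-HIT  vc=[3, 5]
8: 0xf (blk 3, set 1) → VC-HIT  vc=[9, 5]
9: 0x24 (blk 9, set 1) → VC-HIT  vc=[3, 5]
10: 0x17 (blk 5, set 1) → VC-HIT  vc=[3, 9]

MISSES = 3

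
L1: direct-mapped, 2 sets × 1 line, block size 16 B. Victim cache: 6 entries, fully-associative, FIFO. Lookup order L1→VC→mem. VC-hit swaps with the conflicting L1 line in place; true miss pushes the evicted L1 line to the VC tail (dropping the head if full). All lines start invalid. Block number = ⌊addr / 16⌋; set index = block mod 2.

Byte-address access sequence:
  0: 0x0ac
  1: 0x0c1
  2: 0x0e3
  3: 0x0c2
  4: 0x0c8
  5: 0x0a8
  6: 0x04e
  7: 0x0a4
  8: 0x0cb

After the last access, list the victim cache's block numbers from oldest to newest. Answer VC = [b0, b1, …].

  [0] addr=0xac blk=10 s=0: MISS | VC []
  [1] addr=0xc1 blk=12 s=0: MISS | VC [10]
  [2] addr=0xe3 blk=14 s=0: MISS | VC [10, 12]
  [3] addr=0xc2 blk=12 s=0: VC-HIT | VC [10, 14]
  [4] addr=0xc8 blk=12 s=0: L1-HIT | VC [10, 14]
  [5] addr=0xa8 blk=10 s=0: VC-HIT | VC [12, 14]
  [6] addr=0x4e blk=4 s=0: MISS | VC [12, 14, 10]
  [7] addr=0xa4 blk=10 s=0: VC-HIT | VC [12, 14, 4]
  [8] addr=0xcb blk=12 s=0: VC-HIT | VC [10, 14, 4]

VC = [10, 14, 4]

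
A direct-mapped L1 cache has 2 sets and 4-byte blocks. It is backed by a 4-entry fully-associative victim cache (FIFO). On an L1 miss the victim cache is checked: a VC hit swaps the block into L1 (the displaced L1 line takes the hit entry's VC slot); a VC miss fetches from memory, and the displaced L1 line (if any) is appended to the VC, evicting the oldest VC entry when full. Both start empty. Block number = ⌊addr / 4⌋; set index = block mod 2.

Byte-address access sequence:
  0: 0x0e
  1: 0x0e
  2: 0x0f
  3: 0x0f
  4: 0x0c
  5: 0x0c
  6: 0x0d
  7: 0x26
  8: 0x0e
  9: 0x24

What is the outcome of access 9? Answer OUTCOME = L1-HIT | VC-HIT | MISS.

OUTCOME = VC-HIT

0: 0xe (blk 3, set 1) → MISS  vc=[]
1: 0xe (blk 3, set 1) → L1-HIT  vc=[]
2: 0xf (blk 3, set 1) → L1-HIT  vc=[]
3: 0xf (blk 3, set 1) → L1-HIT  vc=[]
4: 0xc (blk 3, set 1) → L1-HIT  vc=[]
5: 0xc (blk 3, set 1) → L1-HIT  vc=[]
6: 0xd (blk 3, set 1) → L1-HIT  vc=[]
7: 0x26 (blk 9, set 1) → MISS  vc=[3]
8: 0xe (blk 3, set 1) → VC-HIT  vc=[9]
9: 0x24 (blk 9, set 1) → VC-HIT  vc=[3]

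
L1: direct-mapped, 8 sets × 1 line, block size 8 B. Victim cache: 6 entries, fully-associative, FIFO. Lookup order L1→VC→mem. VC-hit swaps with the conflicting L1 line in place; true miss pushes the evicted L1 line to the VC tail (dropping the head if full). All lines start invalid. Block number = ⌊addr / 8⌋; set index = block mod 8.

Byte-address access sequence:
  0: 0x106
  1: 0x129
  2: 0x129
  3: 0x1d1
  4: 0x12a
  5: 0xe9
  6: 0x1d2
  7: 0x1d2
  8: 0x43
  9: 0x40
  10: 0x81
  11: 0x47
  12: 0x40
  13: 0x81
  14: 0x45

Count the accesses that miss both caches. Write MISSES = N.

MISSES = 6

0: 0x106 (blk 32, set 0) → MISS  vc=[]
1: 0x129 (blk 37, set 5) → MISS  vc=[]
2: 0x129 (blk 37, set 5) → L1-HIT  vc=[]
3: 0x1d1 (blk 58, set 2) → MISS  vc=[]
4: 0x12a (blk 37, set 5) → L1-HIT  vc=[]
5: 0xe9 (blk 29, set 5) → MISS  vc=[37]
6: 0x1d2 (blk 58, set 2) → L1-HIT  vc=[37]
7: 0x1d2 (blk 58, set 2) → L1-HIT  vc=[37]
8: 0x43 (blk 8, set 0) → MISS  vc=[37, 32]
9: 0x40 (blk 8, set 0) → L1-HIT  vc=[37, 32]
10: 0x81 (blk 16, set 0) → MISS  vc=[37, 32, 8]
11: 0x47 (blk 8, set 0) → VC-HIT  vc=[37, 32, 16]
12: 0x40 (blk 8, set 0) → L1-HIT  vc=[37, 32, 16]
13: 0x81 (blk 16, set 0) → VC-HIT  vc=[37, 32, 8]
14: 0x45 (blk 8, set 0) → VC-HIT  vc=[37, 32, 16]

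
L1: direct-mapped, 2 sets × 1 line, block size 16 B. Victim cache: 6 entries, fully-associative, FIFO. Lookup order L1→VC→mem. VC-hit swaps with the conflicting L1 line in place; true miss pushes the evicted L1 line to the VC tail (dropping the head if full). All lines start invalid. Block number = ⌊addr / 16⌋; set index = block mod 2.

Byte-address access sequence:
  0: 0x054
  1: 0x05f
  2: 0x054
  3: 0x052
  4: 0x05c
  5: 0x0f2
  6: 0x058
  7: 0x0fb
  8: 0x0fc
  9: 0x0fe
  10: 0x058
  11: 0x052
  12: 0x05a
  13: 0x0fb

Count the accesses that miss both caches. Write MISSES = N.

#0 0x54→b5/s1 MISS; vc=[]
#1 0x5f→b5/s1 L1-HIT; vc=[]
#2 0x54→b5/s1 L1-HIT; vc=[]
#3 0x52→b5/s1 L1-HIT; vc=[]
#4 0x5c→b5/s1 L1-HIT; vc=[]
#5 0xf2→b15/s1 MISS; vc=[5]
#6 0x58→b5/s1 VC-HIT; vc=[15]
#7 0xfb→b15/s1 VC-HIT; vc=[5]
#8 0xfc→b15/s1 L1-HIT; vc=[5]
#9 0xfe→b15/s1 L1-HIT; vc=[5]
#10 0x58→b5/s1 VC-HIT; vc=[15]
#11 0x52→b5/s1 L1-HIT; vc=[15]
#12 0x5a→b5/s1 L1-HIT; vc=[15]
#13 0xfb→b15/s1 VC-HIT; vc=[5]

MISSES = 2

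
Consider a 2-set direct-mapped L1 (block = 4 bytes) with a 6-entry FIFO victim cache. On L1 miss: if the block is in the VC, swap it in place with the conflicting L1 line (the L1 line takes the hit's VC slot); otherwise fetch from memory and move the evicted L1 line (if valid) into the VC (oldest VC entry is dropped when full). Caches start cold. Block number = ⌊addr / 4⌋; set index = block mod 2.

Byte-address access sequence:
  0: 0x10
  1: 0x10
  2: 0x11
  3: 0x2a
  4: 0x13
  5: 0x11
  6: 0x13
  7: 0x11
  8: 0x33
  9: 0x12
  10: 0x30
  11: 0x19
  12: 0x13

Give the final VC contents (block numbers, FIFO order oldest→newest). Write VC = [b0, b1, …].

VC = [10, 6, 12]

  [0] addr=0x10 blk=4 s=0: MISS | VC []
  [1] addr=0x10 blk=4 s=0: L1-HIT | VC []
  [2] addr=0x11 blk=4 s=0: L1-HIT | VC []
  [3] addr=0x2a blk=10 s=0: MISS | VC [4]
  [4] addr=0x13 blk=4 s=0: VC-HIT | VC [10]
  [5] addr=0x11 blk=4 s=0: L1-HIT | VC [10]
  [6] addr=0x13 blk=4 s=0: L1-HIT | VC [10]
  [7] addr=0x11 blk=4 s=0: L1-HIT | VC [10]
  [8] addr=0x33 blk=12 s=0: MISS | VC [10, 4]
  [9] addr=0x12 blk=4 s=0: VC-HIT | VC [10, 12]
  [10] addr=0x30 blk=12 s=0: VC-HIT | VC [10, 4]
  [11] addr=0x19 blk=6 s=0: MISS | VC [10, 4, 12]
  [12] addr=0x13 blk=4 s=0: VC-HIT | VC [10, 6, 12]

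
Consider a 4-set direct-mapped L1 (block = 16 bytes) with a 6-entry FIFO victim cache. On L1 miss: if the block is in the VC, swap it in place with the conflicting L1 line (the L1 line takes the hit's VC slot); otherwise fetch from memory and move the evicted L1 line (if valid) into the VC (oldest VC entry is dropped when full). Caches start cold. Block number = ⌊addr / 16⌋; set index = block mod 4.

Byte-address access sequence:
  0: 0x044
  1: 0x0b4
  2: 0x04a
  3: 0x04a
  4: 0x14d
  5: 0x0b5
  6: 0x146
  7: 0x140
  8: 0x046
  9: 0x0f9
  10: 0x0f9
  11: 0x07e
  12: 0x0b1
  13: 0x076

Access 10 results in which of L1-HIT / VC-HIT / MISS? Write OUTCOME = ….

OUTCOME = L1-HIT

  [0] addr=0x44 blk=4 s=0: MISS | VC []
  [1] addr=0xb4 blk=11 s=3: MISS | VC []
  [2] addr=0x4a blk=4 s=0: L1-HIT | VC []
  [3] addr=0x4a blk=4 s=0: L1-HIT | VC []
  [4] addr=0x14d blk=20 s=0: MISS | VC [4]
  [5] addr=0xb5 blk=11 s=3: L1-HIT | VC [4]
  [6] addr=0x146 blk=20 s=0: L1-HIT | VC [4]
  [7] addr=0x140 blk=20 s=0: L1-HIT | VC [4]
  [8] addr=0x46 blk=4 s=0: VC-HIT | VC [20]
  [9] addr=0xf9 blk=15 s=3: MISS | VC [20, 11]
  [10] addr=0xf9 blk=15 s=3: L1-HIT | VC [20, 11]
  [11] addr=0x7e blk=7 s=3: MISS | VC [20, 11, 15]
  [12] addr=0xb1 blk=11 s=3: VC-HIT | VC [20, 7, 15]
  [13] addr=0x76 blk=7 s=3: VC-HIT | VC [20, 11, 15]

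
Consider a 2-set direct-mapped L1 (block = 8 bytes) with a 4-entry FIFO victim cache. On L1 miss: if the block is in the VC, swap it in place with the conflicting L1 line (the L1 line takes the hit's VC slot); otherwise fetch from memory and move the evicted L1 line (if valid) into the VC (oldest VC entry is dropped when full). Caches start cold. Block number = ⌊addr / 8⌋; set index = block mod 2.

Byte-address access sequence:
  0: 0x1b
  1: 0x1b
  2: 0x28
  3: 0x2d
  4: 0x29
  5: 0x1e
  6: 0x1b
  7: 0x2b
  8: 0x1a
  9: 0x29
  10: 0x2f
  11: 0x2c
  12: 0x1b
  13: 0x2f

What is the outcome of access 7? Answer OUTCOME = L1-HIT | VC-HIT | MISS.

0: 0x1b (blk 3, set 1) → MISS  vc=[]
1: 0x1b (blk 3, set 1) → L1-HIT  vc=[]
2: 0x28 (blk 5, set 1) → MISS  vc=[3]
3: 0x2d (blk 5, set 1) → L1-HIT  vc=[3]
4: 0x29 (blk 5, set 1) → L1-HIT  vc=[3]
5: 0x1e (blk 3, set 1) → VC-HIT  vc=[5]
6: 0x1b (blk 3, set 1) → L1-HIT  vc=[5]
7: 0x2b (blk 5, set 1) → VC-HIT  vc=[3]
8: 0x1a (blk 3, set 1) → VC-HIT  vc=[5]
9: 0x29 (blk 5, set 1) → VC-HIT  vc=[3]
10: 0x2f (blk 5, set 1) → L1-HIT  vc=[3]
11: 0x2c (blk 5, set 1) → L1-HIT  vc=[3]
12: 0x1b (blk 3, set 1) → VC-HIT  vc=[5]
13: 0x2f (blk 5, set 1) → VC-HIT  vc=[3]

OUTCOME = VC-HIT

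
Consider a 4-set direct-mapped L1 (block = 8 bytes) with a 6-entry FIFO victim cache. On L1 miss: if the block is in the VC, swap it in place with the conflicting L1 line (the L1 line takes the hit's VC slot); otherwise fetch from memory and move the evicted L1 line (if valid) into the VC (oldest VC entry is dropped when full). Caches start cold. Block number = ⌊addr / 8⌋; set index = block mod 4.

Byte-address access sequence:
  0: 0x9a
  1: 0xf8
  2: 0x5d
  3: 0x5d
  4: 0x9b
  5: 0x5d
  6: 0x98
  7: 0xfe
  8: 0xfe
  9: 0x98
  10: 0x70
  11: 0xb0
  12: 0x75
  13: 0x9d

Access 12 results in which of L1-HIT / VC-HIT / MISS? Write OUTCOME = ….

OUTCOME = VC-HIT

#0 0x9a→b19/s3 MISS; vc=[]
#1 0xf8→b31/s3 MISS; vc=[19]
#2 0x5d→b11/s3 MISS; vc=[19,31]
#3 0x5d→b11/s3 L1-HIT; vc=[19,31]
#4 0x9b→b19/s3 VC-HIT; vc=[11,31]
#5 0x5d→b11/s3 VC-HIT; vc=[19,31]
#6 0x98→b19/s3 VC-HIT; vc=[11,31]
#7 0xfe→b31/s3 VC-HIT; vc=[11,19]
#8 0xfe→b31/s3 L1-HIT; vc=[11,19]
#9 0x98→b19/s3 VC-HIT; vc=[11,31]
#10 0x70→b14/s2 MISS; vc=[11,31]
#11 0xb0→b22/s2 MISS; vc=[11,31,14]
#12 0x75→b14/s2 VC-HIT; vc=[11,31,22]
#13 0x9d→b19/s3 L1-HIT; vc=[11,31,22]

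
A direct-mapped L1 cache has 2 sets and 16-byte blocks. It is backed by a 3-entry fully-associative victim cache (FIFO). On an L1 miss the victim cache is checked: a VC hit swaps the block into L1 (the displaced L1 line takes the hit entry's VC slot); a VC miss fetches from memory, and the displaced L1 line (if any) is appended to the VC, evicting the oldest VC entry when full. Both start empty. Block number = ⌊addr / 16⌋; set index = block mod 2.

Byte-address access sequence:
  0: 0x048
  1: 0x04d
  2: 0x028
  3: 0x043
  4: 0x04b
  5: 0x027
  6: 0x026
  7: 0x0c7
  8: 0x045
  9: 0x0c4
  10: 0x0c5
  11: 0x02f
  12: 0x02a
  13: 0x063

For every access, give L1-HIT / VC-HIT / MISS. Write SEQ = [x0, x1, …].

SEQ = [MISS, L1-HIT, MISS, VC-HIT, L1-HIT, VC-HIT, L1-HIT, MISS, VC-HIT, VC-HIT, L1-HIT, VC-HIT, L1-HIT, MISS]

  [0] addr=0x48 blk=4 s=0: MISS | VC []
  [1] addr=0x4d blk=4 s=0: L1-HIT | VC []
  [2] addr=0x28 blk=2 s=0: MISS | VC [4]
  [3] addr=0x43 blk=4 s=0: VC-HIT | VC [2]
  [4] addr=0x4b blk=4 s=0: L1-HIT | VC [2]
  [5] addr=0x27 blk=2 s=0: VC-HIT | VC [4]
  [6] addr=0x26 blk=2 s=0: L1-HIT | VC [4]
  [7] addr=0xc7 blk=12 s=0: MISS | VC [4, 2]
  [8] addr=0x45 blk=4 s=0: VC-HIT | VC [12, 2]
  [9] addr=0xc4 blk=12 s=0: VC-HIT | VC [4, 2]
  [10] addr=0xc5 blk=12 s=0: L1-HIT | VC [4, 2]
  [11] addr=0x2f blk=2 s=0: VC-HIT | VC [4, 12]
  [12] addr=0x2a blk=2 s=0: L1-HIT | VC [4, 12]
  [13] addr=0x63 blk=6 s=0: MISS | VC [4, 12, 2]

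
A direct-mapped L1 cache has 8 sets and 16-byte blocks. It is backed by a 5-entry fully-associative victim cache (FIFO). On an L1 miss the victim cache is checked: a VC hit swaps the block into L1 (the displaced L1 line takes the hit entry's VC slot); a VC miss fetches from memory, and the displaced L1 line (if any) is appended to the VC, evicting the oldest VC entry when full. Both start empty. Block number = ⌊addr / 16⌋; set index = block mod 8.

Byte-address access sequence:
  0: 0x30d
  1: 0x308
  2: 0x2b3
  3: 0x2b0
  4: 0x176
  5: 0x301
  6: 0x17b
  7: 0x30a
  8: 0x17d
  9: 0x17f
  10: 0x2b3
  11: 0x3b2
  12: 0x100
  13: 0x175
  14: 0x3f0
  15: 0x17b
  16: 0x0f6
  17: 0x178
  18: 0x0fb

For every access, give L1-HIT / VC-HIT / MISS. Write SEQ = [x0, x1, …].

SEQ = [MISS, L1-HIT, MISS, L1-HIT, MISS, L1-HIT, L1-HIT, L1-HIT, L1-HIT, L1-HIT, L1-HIT, MISS, MISS, L1-HIT, MISS, VC-HIT, MISS, VC-HIT, VC-HIT]

#0 0x30d→b48/s0 MISS; vc=[]
#1 0x308→b48/s0 L1-HIT; vc=[]
#2 0x2b3→b43/s3 MISS; vc=[]
#3 0x2b0→b43/s3 L1-HIT; vc=[]
#4 0x176→b23/s7 MISS; vc=[]
#5 0x301→b48/s0 L1-HIT; vc=[]
#6 0x17b→b23/s7 L1-HIT; vc=[]
#7 0x30a→b48/s0 L1-HIT; vc=[]
#8 0x17d→b23/s7 L1-HIT; vc=[]
#9 0x17f→b23/s7 L1-HIT; vc=[]
#10 0x2b3→b43/s3 L1-HIT; vc=[]
#11 0x3b2→b59/s3 MISS; vc=[43]
#12 0x100→b16/s0 MISS; vc=[43,48]
#13 0x175→b23/s7 L1-HIT; vc=[43,48]
#14 0x3f0→b63/s7 MISS; vc=[43,48,23]
#15 0x17b→b23/s7 VC-HIT; vc=[43,48,63]
#16 0xf6→b15/s7 MISS; vc=[43,48,63,23]
#17 0x178→b23/s7 VC-HIT; vc=[43,48,63,15]
#18 0xfb→b15/s7 VC-HIT; vc=[43,48,63,23]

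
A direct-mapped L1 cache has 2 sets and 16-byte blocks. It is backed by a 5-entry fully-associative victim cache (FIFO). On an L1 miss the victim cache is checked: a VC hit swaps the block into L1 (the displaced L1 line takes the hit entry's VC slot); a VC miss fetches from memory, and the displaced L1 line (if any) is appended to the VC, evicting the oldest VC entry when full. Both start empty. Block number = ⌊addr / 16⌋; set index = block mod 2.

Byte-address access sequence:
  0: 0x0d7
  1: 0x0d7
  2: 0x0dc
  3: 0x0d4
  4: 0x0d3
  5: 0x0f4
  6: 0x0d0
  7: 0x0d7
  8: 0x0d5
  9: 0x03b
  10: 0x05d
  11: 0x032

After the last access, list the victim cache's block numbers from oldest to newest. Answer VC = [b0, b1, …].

0: 0xd7 (blk 13, set 1) → MISS  vc=[]
1: 0xd7 (blk 13, set 1) → L1-HIT  vc=[]
2: 0xdc (blk 13, set 1) → L1-HIT  vc=[]
3: 0xd4 (blk 13, set 1) → L1-HIT  vc=[]
4: 0xd3 (blk 13, set 1) → L1-HIT  vc=[]
5: 0xf4 (blk 15, set 1) → MISS  vc=[13]
6: 0xd0 (blk 13, set 1) → VC-HIT  vc=[15]
7: 0xd7 (blk 13, set 1) → L1-HIT  vc=[15]
8: 0xd5 (blk 13, set 1) → L1-HIT  vc=[15]
9: 0x3b (blk 3, set 1) → MISS  vc=[15, 13]
10: 0x5d (blk 5, set 1) → MISS  vc=[15, 13, 3]
11: 0x32 (blk 3, set 1) → VC-HIT  vc=[15, 13, 5]

VC = [15, 13, 5]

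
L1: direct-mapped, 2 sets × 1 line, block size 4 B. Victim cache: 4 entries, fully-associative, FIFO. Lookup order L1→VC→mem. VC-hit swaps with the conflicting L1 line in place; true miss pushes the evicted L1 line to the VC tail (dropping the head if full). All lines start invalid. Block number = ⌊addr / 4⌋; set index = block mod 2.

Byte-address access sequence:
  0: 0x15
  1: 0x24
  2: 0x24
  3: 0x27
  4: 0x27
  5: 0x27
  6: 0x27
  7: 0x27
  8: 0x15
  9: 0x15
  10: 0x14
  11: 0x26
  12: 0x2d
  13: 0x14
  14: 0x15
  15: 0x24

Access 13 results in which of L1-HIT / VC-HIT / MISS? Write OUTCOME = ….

0: 0x15 (blk 5, set 1) → MISS  vc=[]
1: 0x24 (blk 9, set 1) → MISS  vc=[5]
2: 0x24 (blk 9, set 1) → L1-HIT  vc=[5]
3: 0x27 (blk 9, set 1) → L1-HIT  vc=[5]
4: 0x27 (blk 9, set 1) → L1-HIT  vc=[5]
5: 0x27 (blk 9, set 1) → L1-HIT  vc=[5]
6: 0x27 (blk 9, set 1) → L1-HIT  vc=[5]
7: 0x27 (blk 9, set 1) → L1-HIT  vc=[5]
8: 0x15 (blk 5, set 1) → VC-HIT  vc=[9]
9: 0x15 (blk 5, set 1) → L1-HIT  vc=[9]
10: 0x14 (blk 5, set 1) → L1-HIT  vc=[9]
11: 0x26 (blk 9, set 1) → VC-HIT  vc=[5]
12: 0x2d (blk 11, set 1) → MISS  vc=[5, 9]
13: 0x14 (blk 5, set 1) → VC-HIT  vc=[11, 9]
14: 0x15 (blk 5, set 1) → L1-HIT  vc=[11, 9]
15: 0x24 (blk 9, set 1) → VC-HIT  vc=[11, 5]

OUTCOME = VC-HIT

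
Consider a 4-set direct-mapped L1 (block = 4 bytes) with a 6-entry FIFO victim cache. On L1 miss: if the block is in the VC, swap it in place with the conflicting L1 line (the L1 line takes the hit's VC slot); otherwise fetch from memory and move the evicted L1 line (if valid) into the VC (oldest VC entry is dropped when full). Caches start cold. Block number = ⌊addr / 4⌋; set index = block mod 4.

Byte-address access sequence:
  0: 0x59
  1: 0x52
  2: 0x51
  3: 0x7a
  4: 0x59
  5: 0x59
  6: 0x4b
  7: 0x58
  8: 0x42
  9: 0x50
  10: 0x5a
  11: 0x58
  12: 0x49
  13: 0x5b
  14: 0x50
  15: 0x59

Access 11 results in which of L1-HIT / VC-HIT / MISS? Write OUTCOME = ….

OUTCOME = L1-HIT

  [0] addr=0x59 blk=22 s=2: MISS | VC []
  [1] addr=0x52 blk=20 s=0: MISS | VC []
  [2] addr=0x51 blk=20 s=0: L1-HIT | VC []
  [3] addr=0x7a blk=30 s=2: MISS | VC [22]
  [4] addr=0x59 blk=22 s=2: VC-HIT | VC [30]
  [5] addr=0x59 blk=22 s=2: L1-HIT | VC [30]
  [6] addr=0x4b blk=18 s=2: MISS | VC [30, 22]
  [7] addr=0x58 blk=22 s=2: VC-HIT | VC [30, 18]
  [8] addr=0x42 blk=16 s=0: MISS | VC [30, 18, 20]
  [9] addr=0x50 blk=20 s=0: VC-HIT | VC [30, 18, 16]
  [10] addr=0x5a blk=22 s=2: L1-HIT | VC [30, 18, 16]
  [11] addr=0x58 blk=22 s=2: L1-HIT | VC [30, 18, 16]
  [12] addr=0x49 blk=18 s=2: VC-HIT | VC [30, 22, 16]
  [13] addr=0x5b blk=22 s=2: VC-HIT | VC [30, 18, 16]
  [14] addr=0x50 blk=20 s=0: L1-HIT | VC [30, 18, 16]
  [15] addr=0x59 blk=22 s=2: L1-HIT | VC [30, 18, 16]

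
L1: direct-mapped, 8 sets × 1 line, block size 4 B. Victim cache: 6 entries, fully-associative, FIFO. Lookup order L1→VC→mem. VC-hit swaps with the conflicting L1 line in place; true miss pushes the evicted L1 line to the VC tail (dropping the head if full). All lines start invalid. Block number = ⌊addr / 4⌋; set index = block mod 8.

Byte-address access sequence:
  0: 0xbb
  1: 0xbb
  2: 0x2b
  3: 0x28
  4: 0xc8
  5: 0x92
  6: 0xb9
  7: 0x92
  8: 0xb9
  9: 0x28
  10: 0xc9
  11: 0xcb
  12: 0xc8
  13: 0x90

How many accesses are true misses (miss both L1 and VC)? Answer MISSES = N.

MISSES = 4

0: 0xbb (blk 46, set 6) → MISS  vc=[]
1: 0xbb (blk 46, set 6) → L1-HIT  vc=[]
2: 0x2b (blk 10, set 2) → MISS  vc=[]
3: 0x28 (blk 10, set 2) → L1-HIT  vc=[]
4: 0xc8 (blk 50, set 2) → MISS  vc=[10]
5: 0x92 (blk 36, set 4) → MISS  vc=[10]
6: 0xb9 (blk 46, set 6) → L1-HIT  vc=[10]
7: 0x92 (blk 36, set 4) → L1-HIT  vc=[10]
8: 0xb9 (blk 46, set 6) → L1-HIT  vc=[10]
9: 0x28 (blk 10, set 2) → VC-HIT  vc=[50]
10: 0xc9 (blk 50, set 2) → VC-HIT  vc=[10]
11: 0xcb (blk 50, set 2) → L1-HIT  vc=[10]
12: 0xc8 (blk 50, set 2) → L1-HIT  vc=[10]
13: 0x90 (blk 36, set 4) → L1-HIT  vc=[10]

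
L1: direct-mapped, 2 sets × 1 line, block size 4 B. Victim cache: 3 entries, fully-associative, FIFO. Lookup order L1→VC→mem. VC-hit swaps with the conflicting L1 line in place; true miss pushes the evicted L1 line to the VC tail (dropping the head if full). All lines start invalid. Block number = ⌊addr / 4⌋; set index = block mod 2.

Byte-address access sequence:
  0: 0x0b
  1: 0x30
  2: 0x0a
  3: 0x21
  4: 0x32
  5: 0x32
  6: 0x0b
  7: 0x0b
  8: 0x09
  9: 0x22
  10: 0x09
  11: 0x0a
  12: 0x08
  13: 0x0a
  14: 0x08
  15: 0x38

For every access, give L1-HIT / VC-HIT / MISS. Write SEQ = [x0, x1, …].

0: 0xb (blk 2, set 0) → MISS  vc=[]
1: 0x30 (blk 12, set 0) → MISS  vc=[2]
2: 0xa (blk 2, set 0) → VC-HIT  vc=[12]
3: 0x21 (blk 8, set 0) → MISS  vc=[12, 2]
4: 0x32 (blk 12, set 0) → VC-HIT  vc=[8, 2]
5: 0x32 (blk 12, set 0) → L1-HIT  vc=[8, 2]
6: 0xb (blk 2, set 0) → VC-HIT  vc=[8, 12]
7: 0xb (blk 2, set 0) → L1-HIT  vc=[8, 12]
8: 0x9 (blk 2, set 0) → L1-HIT  vc=[8, 12]
9: 0x22 (blk 8, set 0) → VC-HIT  vc=[2, 12]
10: 0x9 (blk 2, set 0) → VC-HIT  vc=[8, 12]
11: 0xa (blk 2, set 0) → L1-HIT  vc=[8, 12]
12: 0x8 (blk 2, set 0) → L1-HIT  vc=[8, 12]
13: 0xa (blk 2, set 0) → L1-HIT  vc=[8, 12]
14: 0x8 (blk 2, set 0) → L1-HIT  vc=[8, 12]
15: 0x38 (blk 14, set 0) → MISS  vc=[8, 12, 2]

SEQ = [MISS, MISS, VC-HIT, MISS, VC-HIT, L1-HIT, VC-HIT, L1-HIT, L1-HIT, VC-HIT, VC-HIT, L1-HIT, L1-HIT, L1-HIT, L1-HIT, MISS]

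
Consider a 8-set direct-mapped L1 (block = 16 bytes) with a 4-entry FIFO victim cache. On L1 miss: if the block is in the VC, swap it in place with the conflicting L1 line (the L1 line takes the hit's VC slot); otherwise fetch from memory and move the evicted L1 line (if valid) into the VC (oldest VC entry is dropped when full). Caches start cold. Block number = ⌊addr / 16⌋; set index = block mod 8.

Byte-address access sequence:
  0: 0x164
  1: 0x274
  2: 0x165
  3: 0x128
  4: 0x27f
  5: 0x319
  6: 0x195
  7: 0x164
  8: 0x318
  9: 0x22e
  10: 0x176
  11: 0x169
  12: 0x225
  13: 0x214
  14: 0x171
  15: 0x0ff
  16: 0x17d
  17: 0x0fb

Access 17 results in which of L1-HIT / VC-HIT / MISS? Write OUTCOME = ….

OUTCOME = VC-HIT

  [0] addr=0x164 blk=22 s=6: MISS | VC []
  [1] addr=0x274 blk=39 s=7: MISS | VC []
  [2] addr=0x165 blk=22 s=6: L1-HIT | VC []
  [3] addr=0x128 blk=18 s=2: MISS | VC []
  [4] addr=0x27f blk=39 s=7: L1-HIT | VC []
  [5] addr=0x319 blk=49 s=1: MISS | VC []
  [6] addr=0x195 blk=25 s=1: MISS | VC [49]
  [7] addr=0x164 blk=22 s=6: L1-HIT | VC [49]
  [8] addr=0x318 blk=49 s=1: VC-HIT | VC [25]
  [9] addr=0x22e blk=34 s=2: MISS | VC [25, 18]
  [10] addr=0x176 blk=23 s=7: MISS | VC [25, 18, 39]
  [11] addr=0x169 blk=22 s=6: L1-HIT | VC [25, 18, 39]
  [12] addr=0x225 blk=34 s=2: L1-HIT | VC [25, 18, 39]
  [13] addr=0x214 blk=33 s=1: MISS | VC [25, 18, 39, 49]
  [14] addr=0x171 blk=23 s=7: L1-HIT | VC [25, 18, 39, 49]
  [15] addr=0xff blk=15 s=7: MISS | VC [18, 39, 49, 23]
  [16] addr=0x17d blk=23 s=7: VC-HIT | VC [18, 39, 49, 15]
  [17] addr=0xfb blk=15 s=7: VC-HIT | VC [18, 39, 49, 23]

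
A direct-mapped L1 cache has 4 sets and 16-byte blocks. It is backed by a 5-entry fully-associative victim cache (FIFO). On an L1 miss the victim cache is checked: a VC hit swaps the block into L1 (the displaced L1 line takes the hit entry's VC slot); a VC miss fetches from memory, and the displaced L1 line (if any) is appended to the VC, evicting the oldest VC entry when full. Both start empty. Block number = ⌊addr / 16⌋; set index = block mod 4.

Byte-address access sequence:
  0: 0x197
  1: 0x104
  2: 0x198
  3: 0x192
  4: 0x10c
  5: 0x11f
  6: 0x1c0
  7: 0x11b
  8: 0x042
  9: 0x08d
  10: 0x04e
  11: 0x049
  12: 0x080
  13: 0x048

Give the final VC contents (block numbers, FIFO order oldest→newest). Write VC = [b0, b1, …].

VC = [25, 16, 28, 8]

  [0] addr=0x197 blk=25 s=1: MISS | VC []
  [1] addr=0x104 blk=16 s=0: MISS | VC []
  [2] addr=0x198 blk=25 s=1: L1-HIT | VC []
  [3] addr=0x192 blk=25 s=1: L1-HIT | VC []
  [4] addr=0x10c blk=16 s=0: L1-HIT | VC []
  [5] addr=0x11f blk=17 s=1: MISS | VC [25]
  [6] addr=0x1c0 blk=28 s=0: MISS | VC [25, 16]
  [7] addr=0x11b blk=17 s=1: L1-HIT | VC [25, 16]
  [8] addr=0x42 blk=4 s=0: MISS | VC [25, 16, 28]
  [9] addr=0x8d blk=8 s=0: MISS | VC [25, 16, 28, 4]
  [10] addr=0x4e blk=4 s=0: VC-HIT | VC [25, 16, 28, 8]
  [11] addr=0x49 blk=4 s=0: L1-HIT | VC [25, 16, 28, 8]
  [12] addr=0x80 blk=8 s=0: VC-HIT | VC [25, 16, 28, 4]
  [13] addr=0x48 blk=4 s=0: VC-HIT | VC [25, 16, 28, 8]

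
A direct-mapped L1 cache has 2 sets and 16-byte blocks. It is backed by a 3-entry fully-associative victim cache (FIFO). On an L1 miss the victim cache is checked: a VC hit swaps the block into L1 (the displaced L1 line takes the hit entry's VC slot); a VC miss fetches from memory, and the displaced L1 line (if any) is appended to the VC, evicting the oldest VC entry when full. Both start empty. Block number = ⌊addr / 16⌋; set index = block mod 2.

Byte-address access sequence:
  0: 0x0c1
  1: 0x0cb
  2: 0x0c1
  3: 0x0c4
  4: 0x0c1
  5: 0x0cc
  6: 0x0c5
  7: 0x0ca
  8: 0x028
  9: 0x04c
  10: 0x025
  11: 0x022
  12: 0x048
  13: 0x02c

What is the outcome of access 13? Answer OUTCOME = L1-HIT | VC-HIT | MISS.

OUTCOME = VC-HIT

0: 0xc1 (blk 12, set 0) → MISS  vc=[]
1: 0xcb (blk 12, set 0) → L1-HIT  vc=[]
2: 0xc1 (blk 12, set 0) → L1-HIT  vc=[]
3: 0xc4 (blk 12, set 0) → L1-HIT  vc=[]
4: 0xc1 (blk 12, set 0) → L1-HIT  vc=[]
5: 0xcc (blk 12, set 0) → L1-HIT  vc=[]
6: 0xc5 (blk 12, set 0) → L1-HIT  vc=[]
7: 0xca (blk 12, set 0) → L1-HIT  vc=[]
8: 0x28 (blk 2, set 0) → MISS  vc=[12]
9: 0x4c (blk 4, set 0) → MISS  vc=[12, 2]
10: 0x25 (blk 2, set 0) → VC-HIT  vc=[12, 4]
11: 0x22 (blk 2, set 0) → L1-HIT  vc=[12, 4]
12: 0x48 (blk 4, set 0) → VC-HIT  vc=[12, 2]
13: 0x2c (blk 2, set 0) → VC-HIT  vc=[12, 4]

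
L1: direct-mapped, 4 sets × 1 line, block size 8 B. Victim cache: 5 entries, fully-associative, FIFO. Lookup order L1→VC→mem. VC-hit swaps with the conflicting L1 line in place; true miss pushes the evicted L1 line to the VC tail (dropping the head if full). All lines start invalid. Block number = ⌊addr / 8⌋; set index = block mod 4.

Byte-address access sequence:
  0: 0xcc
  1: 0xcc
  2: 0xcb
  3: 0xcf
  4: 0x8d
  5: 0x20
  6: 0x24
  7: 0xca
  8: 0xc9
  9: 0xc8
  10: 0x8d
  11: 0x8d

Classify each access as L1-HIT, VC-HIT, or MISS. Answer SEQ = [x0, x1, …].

SEQ = [MISS, L1-HIT, L1-HIT, L1-HIT, MISS, MISS, L1-HIT, VC-HIT, L1-HIT, L1-HIT, VC-HIT, L1-HIT]

#0 0xcc→b25/s1 MISS; vc=[]
#1 0xcc→b25/s1 L1-HIT; vc=[]
#2 0xcb→b25/s1 L1-HIT; vc=[]
#3 0xcf→b25/s1 L1-HIT; vc=[]
#4 0x8d→b17/s1 MISS; vc=[25]
#5 0x20→b4/s0 MISS; vc=[25]
#6 0x24→b4/s0 L1-HIT; vc=[25]
#7 0xca→b25/s1 VC-HIT; vc=[17]
#8 0xc9→b25/s1 L1-HIT; vc=[17]
#9 0xc8→b25/s1 L1-HIT; vc=[17]
#10 0x8d→b17/s1 VC-HIT; vc=[25]
#11 0x8d→b17/s1 L1-HIT; vc=[25]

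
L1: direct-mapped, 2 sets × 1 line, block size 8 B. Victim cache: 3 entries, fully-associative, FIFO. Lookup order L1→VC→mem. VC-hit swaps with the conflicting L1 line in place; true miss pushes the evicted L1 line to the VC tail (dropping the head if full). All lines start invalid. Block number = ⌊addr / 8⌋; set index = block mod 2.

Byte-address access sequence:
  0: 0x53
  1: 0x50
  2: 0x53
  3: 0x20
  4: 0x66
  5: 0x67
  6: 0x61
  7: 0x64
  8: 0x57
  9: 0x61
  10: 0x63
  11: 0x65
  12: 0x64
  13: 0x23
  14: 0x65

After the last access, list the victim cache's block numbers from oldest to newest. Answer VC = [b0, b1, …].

VC = [10, 4]

#0 0x53→b10/s0 MISS; vc=[]
#1 0x50→b10/s0 L1-HIT; vc=[]
#2 0x53→b10/s0 L1-HIT; vc=[]
#3 0x20→b4/s0 MISS; vc=[10]
#4 0x66→b12/s0 MISS; vc=[10,4]
#5 0x67→b12/s0 L1-HIT; vc=[10,4]
#6 0x61→b12/s0 L1-HIT; vc=[10,4]
#7 0x64→b12/s0 L1-HIT; vc=[10,4]
#8 0x57→b10/s0 VC-HIT; vc=[12,4]
#9 0x61→b12/s0 VC-HIT; vc=[10,4]
#10 0x63→b12/s0 L1-HIT; vc=[10,4]
#11 0x65→b12/s0 L1-HIT; vc=[10,4]
#12 0x64→b12/s0 L1-HIT; vc=[10,4]
#13 0x23→b4/s0 VC-HIT; vc=[10,12]
#14 0x65→b12/s0 VC-HIT; vc=[10,4]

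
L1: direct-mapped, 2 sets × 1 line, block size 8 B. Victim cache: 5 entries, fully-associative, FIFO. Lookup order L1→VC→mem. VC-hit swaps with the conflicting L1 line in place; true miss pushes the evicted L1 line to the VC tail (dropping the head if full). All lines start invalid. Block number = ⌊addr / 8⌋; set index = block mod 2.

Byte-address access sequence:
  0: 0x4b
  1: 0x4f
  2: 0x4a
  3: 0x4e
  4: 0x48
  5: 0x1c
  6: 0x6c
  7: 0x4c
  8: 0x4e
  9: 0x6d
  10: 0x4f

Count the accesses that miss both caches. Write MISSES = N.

0: 0x4b (blk 9, set 1) → MISS  vc=[]
1: 0x4f (blk 9, set 1) → L1-HIT  vc=[]
2: 0x4a (blk 9, set 1) → L1-HIT  vc=[]
3: 0x4e (blk 9, set 1) → L1-HIT  vc=[]
4: 0x48 (blk 9, set 1) → L1-HIT  vc=[]
5: 0x1c (blk 3, set 1) → MISS  vc=[9]
6: 0x6c (blk 13, set 1) → MISS  vc=[9, 3]
7: 0x4c (blk 9, set 1) → VC-HIT  vc=[13, 3]
8: 0x4e (blk 9, set 1) → L1-HIT  vc=[13, 3]
9: 0x6d (blk 13, set 1) → VC-HIT  vc=[9, 3]
10: 0x4f (blk 9, set 1) → VC-HIT  vc=[13, 3]

MISSES = 3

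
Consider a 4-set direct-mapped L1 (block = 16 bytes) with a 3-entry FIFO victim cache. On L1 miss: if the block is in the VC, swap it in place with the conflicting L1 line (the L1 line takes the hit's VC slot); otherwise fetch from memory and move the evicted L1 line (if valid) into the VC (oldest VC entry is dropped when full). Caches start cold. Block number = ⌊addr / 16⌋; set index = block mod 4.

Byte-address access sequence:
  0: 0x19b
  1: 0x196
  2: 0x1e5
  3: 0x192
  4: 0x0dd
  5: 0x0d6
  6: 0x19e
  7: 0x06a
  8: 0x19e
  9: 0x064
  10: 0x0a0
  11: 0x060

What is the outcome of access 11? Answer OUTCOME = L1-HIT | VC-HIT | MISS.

OUTCOME = VC-HIT

  [0] addr=0x19b blk=25 s=1: MISS | VC []
  [1] addr=0x196 blk=25 s=1: L1-HIT | VC []
  [2] addr=0x1e5 blk=30 s=2: MISS | VC []
  [3] addr=0x192 blk=25 s=1: L1-HIT | VC []
  [4] addr=0xdd blk=13 s=1: MISS | VC [25]
  [5] addr=0xd6 blk=13 s=1: L1-HIT | VC [25]
  [6] addr=0x19e blk=25 s=1: VC-HIT | VC [13]
  [7] addr=0x6a blk=6 s=2: MISS | VC [13, 30]
  [8] addr=0x19e blk=25 s=1: L1-HIT | VC [13, 30]
  [9] addr=0x64 blk=6 s=2: L1-HIT | VC [13, 30]
  [10] addr=0xa0 blk=10 s=2: MISS | VC [13, 30, 6]
  [11] addr=0x60 blk=6 s=2: VC-HIT | VC [13, 30, 10]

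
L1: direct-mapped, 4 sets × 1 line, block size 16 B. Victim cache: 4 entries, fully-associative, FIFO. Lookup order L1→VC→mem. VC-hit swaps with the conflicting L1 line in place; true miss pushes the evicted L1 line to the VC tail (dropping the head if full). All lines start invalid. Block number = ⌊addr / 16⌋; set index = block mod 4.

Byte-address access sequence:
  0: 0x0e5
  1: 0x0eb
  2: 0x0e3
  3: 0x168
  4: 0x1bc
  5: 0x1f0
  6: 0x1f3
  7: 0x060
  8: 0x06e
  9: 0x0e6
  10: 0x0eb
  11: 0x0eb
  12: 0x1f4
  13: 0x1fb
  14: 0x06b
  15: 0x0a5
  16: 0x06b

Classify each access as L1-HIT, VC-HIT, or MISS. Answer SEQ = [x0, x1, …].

0: 0xe5 (blk 14, set 2) → MISS  vc=[]
1: 0xeb (blk 14, set 2) → L1-HIT  vc=[]
2: 0xe3 (blk 14, set 2) → L1-HIT  vc=[]
3: 0x168 (blk 22, set 2) → MISS  vc=[14]
4: 0x1bc (blk 27, set 3) → MISS  vc=[14]
5: 0x1f0 (blk 31, set 3) → MISS  vc=[14, 27]
6: 0x1f3 (blk 31, set 3) → L1-HIT  vc=[14, 27]
7: 0x60 (blk 6, set 2) → MISS  vc=[14, 27, 22]
8: 0x6e (blk 6, set 2) → L1-HIT  vc=[14, 27, 22]
9: 0xe6 (blk 14, set 2) → VC-HIT  vc=[6, 27, 22]
10: 0xeb (blk 14, set 2) → L1-HIT  vc=[6, 27, 22]
11: 0xeb (blk 14, set 2) → L1-HIT  vc=[6, 27, 22]
12: 0x1f4 (blk 31, set 3) → L1-HIT  vc=[6, 27, 22]
13: 0x1fb (blk 31, set 3) → L1-HIT  vc=[6, 27, 22]
14: 0x6b (blk 6, set 2) → VC-HIT  vc=[14, 27, 22]
15: 0xa5 (blk 10, set 2) → MISS  vc=[14, 27, 22, 6]
16: 0x6b (blk 6, set 2) → VC-HIT  vc=[14, 27, 22, 10]

SEQ = [MISS, L1-HIT, L1-HIT, MISS, MISS, MISS, L1-HIT, MISS, L1-HIT, VC-HIT, L1-HIT, L1-HIT, L1-HIT, L1-HIT, VC-HIT, MISS, VC-HIT]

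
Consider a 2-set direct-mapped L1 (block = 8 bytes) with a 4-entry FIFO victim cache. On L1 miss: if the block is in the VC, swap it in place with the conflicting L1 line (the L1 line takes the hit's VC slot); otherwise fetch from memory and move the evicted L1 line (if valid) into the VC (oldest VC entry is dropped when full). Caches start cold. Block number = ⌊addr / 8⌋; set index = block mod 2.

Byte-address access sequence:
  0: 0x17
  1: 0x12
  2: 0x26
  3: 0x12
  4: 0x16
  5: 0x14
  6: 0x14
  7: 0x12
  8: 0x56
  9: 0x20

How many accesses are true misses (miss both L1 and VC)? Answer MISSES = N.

MISSES = 3

0: 0x17 (blk 2, set 0) → MISS  vc=[]
1: 0x12 (blk 2, set 0) → L1-HIT  vc=[]
2: 0x26 (blk 4, set 0) → MISS  vc=[2]
3: 0x12 (blk 2, set 0) → VC-HIT  vc=[4]
4: 0x16 (blk 2, set 0) → L1-HIT  vc=[4]
5: 0x14 (blk 2, set 0) → L1-HIT  vc=[4]
6: 0x14 (blk 2, set 0) → L1-HIT  vc=[4]
7: 0x12 (blk 2, set 0) → L1-HIT  vc=[4]
8: 0x56 (blk 10, set 0) → MISS  vc=[4, 2]
9: 0x20 (blk 4, set 0) → VC-HIT  vc=[10, 2]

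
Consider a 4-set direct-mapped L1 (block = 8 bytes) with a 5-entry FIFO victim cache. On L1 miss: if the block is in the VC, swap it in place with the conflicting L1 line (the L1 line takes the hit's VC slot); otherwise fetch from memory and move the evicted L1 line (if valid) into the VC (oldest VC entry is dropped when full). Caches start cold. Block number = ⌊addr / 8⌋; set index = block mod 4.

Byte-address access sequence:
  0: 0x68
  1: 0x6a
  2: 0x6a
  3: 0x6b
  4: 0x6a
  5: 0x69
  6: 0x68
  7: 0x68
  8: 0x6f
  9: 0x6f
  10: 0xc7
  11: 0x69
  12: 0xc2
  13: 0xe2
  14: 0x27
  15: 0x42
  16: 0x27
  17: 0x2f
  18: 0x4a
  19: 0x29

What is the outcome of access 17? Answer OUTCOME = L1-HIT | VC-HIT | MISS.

OUTCOME = MISS

#0 0x68→b13/s1 MISS; vc=[]
#1 0x6a→b13/s1 L1-HIT; vc=[]
#2 0x6a→b13/s1 L1-HIT; vc=[]
#3 0x6b→b13/s1 L1-HIT; vc=[]
#4 0x6a→b13/s1 L1-HIT; vc=[]
#5 0x69→b13/s1 L1-HIT; vc=[]
#6 0x68→b13/s1 L1-HIT; vc=[]
#7 0x68→b13/s1 L1-HIT; vc=[]
#8 0x6f→b13/s1 L1-HIT; vc=[]
#9 0x6f→b13/s1 L1-HIT; vc=[]
#10 0xc7→b24/s0 MISS; vc=[]
#11 0x69→b13/s1 L1-HIT; vc=[]
#12 0xc2→b24/s0 L1-HIT; vc=[]
#13 0xe2→b28/s0 MISS; vc=[24]
#14 0x27→b4/s0 MISS; vc=[24,28]
#15 0x42→b8/s0 MISS; vc=[24,28,4]
#16 0x27→b4/s0 VC-HIT; vc=[24,28,8]
#17 0x2f→b5/s1 MISS; vc=[24,28,8,13]
#18 0x4a→b9/s1 MISS; vc=[24,28,8,13,5]
#19 0x29→b5/s1 VC-HIT; vc=[24,28,8,13,9]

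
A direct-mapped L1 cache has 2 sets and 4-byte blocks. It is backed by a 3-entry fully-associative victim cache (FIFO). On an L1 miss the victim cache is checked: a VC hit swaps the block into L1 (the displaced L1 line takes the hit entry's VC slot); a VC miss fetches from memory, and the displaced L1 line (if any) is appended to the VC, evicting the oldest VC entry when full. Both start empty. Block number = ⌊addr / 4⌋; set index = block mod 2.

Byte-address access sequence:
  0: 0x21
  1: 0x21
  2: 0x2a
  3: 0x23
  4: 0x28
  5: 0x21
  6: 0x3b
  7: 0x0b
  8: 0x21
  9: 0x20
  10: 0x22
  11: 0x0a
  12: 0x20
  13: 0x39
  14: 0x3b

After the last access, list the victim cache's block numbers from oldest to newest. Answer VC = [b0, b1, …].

0: 0x21 (blk 8, set 0) → MISS  vc=[]
1: 0x21 (blk 8, set 0) → L1-HIT  vc=[]
2: 0x2a (blk 10, set 0) → MISS  vc=[8]
3: 0x23 (blk 8, set 0) → VC-HIT  vc=[10]
4: 0x28 (blk 10, set 0) → VC-HIT  vc=[8]
5: 0x21 (blk 8, set 0) → VC-HIT  vc=[10]
6: 0x3b (blk 14, set 0) → MISS  vc=[10, 8]
7: 0xb (blk 2, set 0) → MISS  vc=[10, 8, 14]
8: 0x21 (blk 8, set 0) → VC-HIT  vc=[10, 2, 14]
9: 0x20 (blk 8, set 0) → L1-HIT  vc=[10, 2, 14]
10: 0x22 (blk 8, set 0) → L1-HIT  vc=[10, 2, 14]
11: 0xa (blk 2, set 0) → VC-HIT  vc=[10, 8, 14]
12: 0x20 (blk 8, set 0) → VC-HIT  vc=[10, 2, 14]
13: 0x39 (blk 14, set 0) → VC-HIT  vc=[10, 2, 8]
14: 0x3b (blk 14, set 0) → L1-HIT  vc=[10, 2, 8]

VC = [10, 2, 8]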